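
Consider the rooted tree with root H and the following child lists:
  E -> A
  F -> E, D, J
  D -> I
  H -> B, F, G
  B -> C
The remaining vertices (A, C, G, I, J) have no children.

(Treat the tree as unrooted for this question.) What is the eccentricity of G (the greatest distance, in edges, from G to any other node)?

4

Distances from G peak at 4, attained at A (I also at distance 4).
G – H – F – E – A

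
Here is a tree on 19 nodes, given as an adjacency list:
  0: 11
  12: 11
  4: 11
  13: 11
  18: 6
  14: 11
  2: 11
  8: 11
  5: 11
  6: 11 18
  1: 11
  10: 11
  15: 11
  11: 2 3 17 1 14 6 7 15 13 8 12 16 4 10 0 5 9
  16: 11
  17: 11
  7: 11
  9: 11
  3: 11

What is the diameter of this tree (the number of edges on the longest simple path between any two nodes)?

A longest path is 18-6-11-9, with 3 edges.

3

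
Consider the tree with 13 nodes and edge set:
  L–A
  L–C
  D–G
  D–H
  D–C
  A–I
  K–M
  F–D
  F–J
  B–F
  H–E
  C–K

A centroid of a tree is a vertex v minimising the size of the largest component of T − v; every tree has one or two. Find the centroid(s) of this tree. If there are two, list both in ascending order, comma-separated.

Removing D splits the tree into components of sizes 6, 3, 2, 1; the largest is 6 ≤ ⌊13/2⌋ = 6.
Every other node leaves some component of size > 6, so the centroid is unique.

D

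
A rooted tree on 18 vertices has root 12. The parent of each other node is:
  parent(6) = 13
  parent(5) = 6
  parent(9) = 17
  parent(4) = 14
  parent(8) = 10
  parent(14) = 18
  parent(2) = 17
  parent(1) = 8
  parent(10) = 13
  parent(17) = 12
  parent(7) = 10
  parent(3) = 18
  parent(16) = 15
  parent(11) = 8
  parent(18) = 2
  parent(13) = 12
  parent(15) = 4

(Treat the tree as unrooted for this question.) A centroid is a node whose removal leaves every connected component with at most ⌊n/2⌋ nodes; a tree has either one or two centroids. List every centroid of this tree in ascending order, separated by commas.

Delete 12: the remaining components have sizes 9, 8. Max 9 ≤ 9, so 12 is a centroid.
Its neighbour 17 also leaves a largest component of size 9, so both are centroids.

12, 17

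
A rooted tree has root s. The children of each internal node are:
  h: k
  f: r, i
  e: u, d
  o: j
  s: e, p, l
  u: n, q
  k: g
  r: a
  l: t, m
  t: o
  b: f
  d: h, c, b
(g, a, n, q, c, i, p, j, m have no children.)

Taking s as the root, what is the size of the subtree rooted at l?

5

The subtree rooted at l contains: l, t, m, o, j — 5 nodes.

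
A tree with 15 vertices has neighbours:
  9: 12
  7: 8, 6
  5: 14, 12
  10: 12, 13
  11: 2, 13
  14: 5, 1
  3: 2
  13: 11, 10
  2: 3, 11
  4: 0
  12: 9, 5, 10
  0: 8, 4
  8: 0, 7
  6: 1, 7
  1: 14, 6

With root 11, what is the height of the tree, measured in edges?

The longest root-to-leaf path is 11–13–10–12–5–14–1–6–7–8–0–4 (11 edges).

11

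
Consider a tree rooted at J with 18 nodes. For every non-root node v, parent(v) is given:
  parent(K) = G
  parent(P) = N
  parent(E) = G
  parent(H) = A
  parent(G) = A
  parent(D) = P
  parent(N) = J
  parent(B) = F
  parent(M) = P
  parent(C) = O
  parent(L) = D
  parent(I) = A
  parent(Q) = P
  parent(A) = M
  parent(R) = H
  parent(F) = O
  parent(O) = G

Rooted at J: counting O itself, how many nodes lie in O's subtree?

The subtree rooted at O contains: O, C, F, B — 4 nodes.

4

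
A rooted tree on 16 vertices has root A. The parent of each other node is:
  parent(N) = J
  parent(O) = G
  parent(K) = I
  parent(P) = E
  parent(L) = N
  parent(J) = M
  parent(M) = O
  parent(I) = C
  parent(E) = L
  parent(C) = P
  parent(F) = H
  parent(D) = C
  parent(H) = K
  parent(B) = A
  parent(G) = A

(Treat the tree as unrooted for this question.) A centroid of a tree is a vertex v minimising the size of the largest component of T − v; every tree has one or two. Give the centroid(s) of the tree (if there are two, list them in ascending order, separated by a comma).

Delete L: the remaining components have sizes 8, 7. Max 8 ≤ 8, so L is a centroid.
Its neighbour E also leaves a largest component of size 8, so both are centroids.

E, L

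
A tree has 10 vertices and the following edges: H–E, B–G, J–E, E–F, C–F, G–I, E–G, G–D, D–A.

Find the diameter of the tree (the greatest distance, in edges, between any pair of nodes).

5

BFS from C reaches A last, at distance 5; BFS from A confirms no node is farther.
Path: C - F - E - G - D - A.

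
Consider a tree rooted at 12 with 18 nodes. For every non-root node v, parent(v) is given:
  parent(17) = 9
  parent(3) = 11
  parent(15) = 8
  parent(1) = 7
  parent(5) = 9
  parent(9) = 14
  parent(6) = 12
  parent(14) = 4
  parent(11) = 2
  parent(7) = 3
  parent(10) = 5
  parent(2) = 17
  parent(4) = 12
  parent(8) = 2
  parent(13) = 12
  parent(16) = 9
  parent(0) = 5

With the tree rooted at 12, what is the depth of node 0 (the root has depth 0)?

5

Climbing from 0 to the root: 0 → 5 → 9 → 14 → 4 → 12. That's 5 steps.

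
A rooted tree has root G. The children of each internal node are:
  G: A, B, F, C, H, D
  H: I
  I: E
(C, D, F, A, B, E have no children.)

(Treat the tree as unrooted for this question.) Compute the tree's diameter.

4

Starting from E, a farthest node is A at distance 4.
One longest path: E-I-H-G-A.
So the diameter is 4.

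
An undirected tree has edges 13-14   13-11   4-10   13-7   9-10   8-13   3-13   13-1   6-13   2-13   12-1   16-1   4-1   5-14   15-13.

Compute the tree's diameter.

6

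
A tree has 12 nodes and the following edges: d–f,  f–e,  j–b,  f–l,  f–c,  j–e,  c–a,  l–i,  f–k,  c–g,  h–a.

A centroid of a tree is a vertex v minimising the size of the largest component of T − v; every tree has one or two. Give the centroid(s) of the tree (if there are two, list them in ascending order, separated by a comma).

If f is removed the pieces have sizes 4, 3, 2, 1, 1, all ≤ ⌊12/2⌋ = 6.
Every other node leaves some component of size > 6, so the centroid is unique.

f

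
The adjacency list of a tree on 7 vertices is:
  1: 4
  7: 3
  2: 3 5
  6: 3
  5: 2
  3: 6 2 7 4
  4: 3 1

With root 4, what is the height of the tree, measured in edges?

3

5 sits deepest: 4 – 3 – 2 – 5 — 3 edges from the root.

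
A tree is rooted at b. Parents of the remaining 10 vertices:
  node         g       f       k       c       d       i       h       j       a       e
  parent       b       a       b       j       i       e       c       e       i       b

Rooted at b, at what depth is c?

Climbing from c to the root: c–j–e–b. That's 3 steps.

3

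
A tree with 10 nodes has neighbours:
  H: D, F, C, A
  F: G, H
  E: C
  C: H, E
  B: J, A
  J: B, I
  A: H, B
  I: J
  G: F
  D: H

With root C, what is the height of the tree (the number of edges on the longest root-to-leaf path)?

I sits deepest: C-H-A-B-J-I — 5 edges from the root.

5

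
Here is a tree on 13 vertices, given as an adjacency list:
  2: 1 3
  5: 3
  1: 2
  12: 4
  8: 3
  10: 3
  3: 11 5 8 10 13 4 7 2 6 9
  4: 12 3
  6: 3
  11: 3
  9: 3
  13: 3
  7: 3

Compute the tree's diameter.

4

A longest path is 12–4–3–2–1, with 4 edges.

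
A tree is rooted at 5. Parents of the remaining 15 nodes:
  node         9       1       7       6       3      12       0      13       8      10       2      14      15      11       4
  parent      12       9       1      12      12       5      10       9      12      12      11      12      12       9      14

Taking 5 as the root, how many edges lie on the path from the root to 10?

Climbing from 10 to the root: 10 → 12 → 5. That's 2 steps.

2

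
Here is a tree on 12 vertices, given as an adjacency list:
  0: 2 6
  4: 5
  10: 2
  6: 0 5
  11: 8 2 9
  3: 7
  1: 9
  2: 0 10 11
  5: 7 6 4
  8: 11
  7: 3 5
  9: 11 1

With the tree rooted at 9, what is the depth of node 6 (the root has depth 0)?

4

Path from 9 to 6: 9 – 11 – 2 – 0 – 6, which has 4 edges.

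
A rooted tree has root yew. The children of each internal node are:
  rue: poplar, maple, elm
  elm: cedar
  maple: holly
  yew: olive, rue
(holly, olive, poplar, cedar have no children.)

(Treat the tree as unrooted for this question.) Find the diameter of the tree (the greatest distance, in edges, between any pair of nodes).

4

BFS from holly reaches olive last, at distance 4; BFS from olive confirms no node is farther.
Path: holly-maple-rue-yew-olive.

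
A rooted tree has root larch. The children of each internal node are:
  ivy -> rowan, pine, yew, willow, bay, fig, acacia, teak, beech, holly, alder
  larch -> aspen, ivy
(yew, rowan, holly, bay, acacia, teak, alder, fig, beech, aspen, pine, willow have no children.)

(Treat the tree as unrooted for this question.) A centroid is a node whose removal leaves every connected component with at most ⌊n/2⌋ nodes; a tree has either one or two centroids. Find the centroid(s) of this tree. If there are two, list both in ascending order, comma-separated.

ivy

Delete ivy: the remaining components have sizes 2, 1, 1, 1, 1, 1, 1, 1, 1, 1, 1, 1. Max 2 ≤ 7, so ivy is a centroid.
Every other node leaves some component of size > 7, so the centroid is unique.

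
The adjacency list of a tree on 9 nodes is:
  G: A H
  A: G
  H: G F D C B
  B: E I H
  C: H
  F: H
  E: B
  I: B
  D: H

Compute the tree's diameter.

A longest path is E – B – H – G – A, with 4 edges.

4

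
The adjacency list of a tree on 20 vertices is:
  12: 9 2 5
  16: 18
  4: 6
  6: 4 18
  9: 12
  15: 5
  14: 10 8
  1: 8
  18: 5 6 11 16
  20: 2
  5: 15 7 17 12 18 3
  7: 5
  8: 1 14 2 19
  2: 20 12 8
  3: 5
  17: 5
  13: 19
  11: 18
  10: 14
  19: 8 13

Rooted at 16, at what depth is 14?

6

Path from 16 to 14: 16 – 18 – 5 – 12 – 2 – 8 – 14, which has 6 edges.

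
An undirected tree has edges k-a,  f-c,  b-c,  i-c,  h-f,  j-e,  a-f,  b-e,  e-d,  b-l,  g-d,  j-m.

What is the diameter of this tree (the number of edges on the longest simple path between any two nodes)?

7

A longest path is m - j - e - b - c - f - a - k, with 7 edges.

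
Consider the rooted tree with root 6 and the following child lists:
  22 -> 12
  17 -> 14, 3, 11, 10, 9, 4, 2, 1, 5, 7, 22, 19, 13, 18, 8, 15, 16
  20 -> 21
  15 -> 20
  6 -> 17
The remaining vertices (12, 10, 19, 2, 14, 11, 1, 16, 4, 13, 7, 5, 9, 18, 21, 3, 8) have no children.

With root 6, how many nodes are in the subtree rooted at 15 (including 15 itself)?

15's subtree: {15, 20, 21}, size 3.

3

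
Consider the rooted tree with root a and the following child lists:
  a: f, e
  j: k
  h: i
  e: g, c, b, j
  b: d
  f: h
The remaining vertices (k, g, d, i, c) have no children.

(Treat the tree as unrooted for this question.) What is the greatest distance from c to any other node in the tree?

5

Distances from c peak at 5, attained at i.
c-e-a-f-h-i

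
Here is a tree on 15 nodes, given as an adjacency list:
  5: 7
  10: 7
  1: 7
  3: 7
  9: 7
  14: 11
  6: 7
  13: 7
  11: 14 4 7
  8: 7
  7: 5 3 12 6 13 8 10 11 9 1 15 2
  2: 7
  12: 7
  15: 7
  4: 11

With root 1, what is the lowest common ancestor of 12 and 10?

7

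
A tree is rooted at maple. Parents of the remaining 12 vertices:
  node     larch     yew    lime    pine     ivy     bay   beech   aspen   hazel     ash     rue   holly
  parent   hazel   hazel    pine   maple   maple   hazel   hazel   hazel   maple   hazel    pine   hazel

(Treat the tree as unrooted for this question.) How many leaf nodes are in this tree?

Degree-1 nodes: ash, aspen, bay, beech, holly, ivy, larch, lime, rue, yew — 10 of them.

10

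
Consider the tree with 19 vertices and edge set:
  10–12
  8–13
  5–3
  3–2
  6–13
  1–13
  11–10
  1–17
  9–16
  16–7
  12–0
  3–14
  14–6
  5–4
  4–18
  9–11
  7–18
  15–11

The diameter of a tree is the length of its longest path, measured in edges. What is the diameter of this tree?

15

Starting from 0, a farthest node is 17 at distance 15.
One longest path: 0 - 12 - 10 - 11 - 9 - 16 - 7 - 18 - 4 - 5 - 3 - 14 - 6 - 13 - 1 - 17.
So the diameter is 15.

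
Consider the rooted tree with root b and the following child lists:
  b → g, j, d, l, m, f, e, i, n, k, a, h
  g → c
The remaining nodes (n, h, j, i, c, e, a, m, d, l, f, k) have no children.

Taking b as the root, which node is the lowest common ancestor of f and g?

b

Path f→root: f b; path g→root: g b.
First common node: b.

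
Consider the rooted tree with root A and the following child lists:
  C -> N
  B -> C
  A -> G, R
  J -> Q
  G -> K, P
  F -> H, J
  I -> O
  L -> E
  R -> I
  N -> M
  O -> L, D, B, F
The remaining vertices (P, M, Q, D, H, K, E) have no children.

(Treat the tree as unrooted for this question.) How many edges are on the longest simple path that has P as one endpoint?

A farthest node from P is M.
The path P – G – A – R – I – O – B – C – N – M has 9 edges.

9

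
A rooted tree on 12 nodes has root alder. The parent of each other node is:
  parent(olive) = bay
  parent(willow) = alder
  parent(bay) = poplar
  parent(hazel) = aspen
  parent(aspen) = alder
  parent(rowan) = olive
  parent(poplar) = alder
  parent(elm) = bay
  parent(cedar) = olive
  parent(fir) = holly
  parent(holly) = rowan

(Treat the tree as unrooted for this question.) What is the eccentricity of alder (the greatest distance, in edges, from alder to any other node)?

The node farthest from alder is fir, via alder-poplar-bay-olive-rowan-holly-fir — 6 edges.

6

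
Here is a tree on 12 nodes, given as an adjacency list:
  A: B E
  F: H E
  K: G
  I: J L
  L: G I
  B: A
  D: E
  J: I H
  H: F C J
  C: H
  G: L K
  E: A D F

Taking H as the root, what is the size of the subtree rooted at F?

F's subtree: {F, E, D, A, B}, size 5.

5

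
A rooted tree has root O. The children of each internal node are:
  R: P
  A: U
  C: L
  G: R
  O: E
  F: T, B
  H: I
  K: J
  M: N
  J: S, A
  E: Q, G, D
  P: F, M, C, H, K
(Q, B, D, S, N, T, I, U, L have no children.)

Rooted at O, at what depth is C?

5

O → E → G → R → P → C — 5 edges.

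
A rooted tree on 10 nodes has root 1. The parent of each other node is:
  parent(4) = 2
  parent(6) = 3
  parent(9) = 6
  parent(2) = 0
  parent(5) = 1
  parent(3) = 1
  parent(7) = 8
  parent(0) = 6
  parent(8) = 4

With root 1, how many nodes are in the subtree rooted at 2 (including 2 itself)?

4

Descendants of 2 (including itself): 2, 4, 8, 7. That's 4.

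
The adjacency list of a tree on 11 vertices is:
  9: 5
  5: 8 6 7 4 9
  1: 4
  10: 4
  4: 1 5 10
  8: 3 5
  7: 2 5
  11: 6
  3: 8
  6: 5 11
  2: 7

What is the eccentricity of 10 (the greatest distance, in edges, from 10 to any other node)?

4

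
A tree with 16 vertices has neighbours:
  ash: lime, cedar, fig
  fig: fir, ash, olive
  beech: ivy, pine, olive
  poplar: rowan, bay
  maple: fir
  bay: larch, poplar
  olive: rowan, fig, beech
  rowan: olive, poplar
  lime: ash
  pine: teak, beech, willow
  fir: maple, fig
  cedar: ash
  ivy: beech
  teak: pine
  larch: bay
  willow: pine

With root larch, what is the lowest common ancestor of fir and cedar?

fig

fir's ancestor chain is fir, fig, olive, rowan, poplar, bay, larch and cedar's is cedar, ash, fig, olive, rowan, poplar, bay, larch; they first meet at fig.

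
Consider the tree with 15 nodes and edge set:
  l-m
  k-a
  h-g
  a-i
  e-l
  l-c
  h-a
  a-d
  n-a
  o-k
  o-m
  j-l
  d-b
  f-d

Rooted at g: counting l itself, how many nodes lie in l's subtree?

4

l's subtree: {l, e, j, c}, size 4.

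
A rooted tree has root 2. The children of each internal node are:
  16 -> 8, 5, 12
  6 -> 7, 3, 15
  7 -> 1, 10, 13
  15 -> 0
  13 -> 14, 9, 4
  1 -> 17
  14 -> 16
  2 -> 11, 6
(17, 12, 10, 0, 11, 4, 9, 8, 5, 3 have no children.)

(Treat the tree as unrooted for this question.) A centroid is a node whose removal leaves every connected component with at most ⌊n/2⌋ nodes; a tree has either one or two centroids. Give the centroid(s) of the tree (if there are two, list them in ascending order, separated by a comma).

Delete 7: the remaining components have sizes 8, 6, 2, 1. Max 8 ≤ 9, so 7 is a centroid.
Every other node leaves some component of size > 9, so the centroid is unique.

7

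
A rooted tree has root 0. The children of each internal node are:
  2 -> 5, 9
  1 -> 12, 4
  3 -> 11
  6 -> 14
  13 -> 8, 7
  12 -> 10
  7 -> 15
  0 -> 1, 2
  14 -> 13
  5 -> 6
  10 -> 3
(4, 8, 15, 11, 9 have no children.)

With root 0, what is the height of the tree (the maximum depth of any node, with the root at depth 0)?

7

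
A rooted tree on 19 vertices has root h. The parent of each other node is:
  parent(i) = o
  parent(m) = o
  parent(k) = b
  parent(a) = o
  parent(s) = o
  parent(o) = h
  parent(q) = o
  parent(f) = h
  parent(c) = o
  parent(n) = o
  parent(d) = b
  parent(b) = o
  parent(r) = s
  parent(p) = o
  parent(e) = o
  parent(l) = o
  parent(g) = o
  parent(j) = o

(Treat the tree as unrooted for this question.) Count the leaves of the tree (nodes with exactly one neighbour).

Degree-1 nodes: a, c, d, e, f, g, i, j, k, l, m, n, p, q, r — 15 of them.

15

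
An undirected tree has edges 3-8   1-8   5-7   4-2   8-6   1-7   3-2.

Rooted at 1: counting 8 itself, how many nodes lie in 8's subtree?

5

The subtree rooted at 8 contains: 8, 3, 6, 2, 4 — 5 nodes.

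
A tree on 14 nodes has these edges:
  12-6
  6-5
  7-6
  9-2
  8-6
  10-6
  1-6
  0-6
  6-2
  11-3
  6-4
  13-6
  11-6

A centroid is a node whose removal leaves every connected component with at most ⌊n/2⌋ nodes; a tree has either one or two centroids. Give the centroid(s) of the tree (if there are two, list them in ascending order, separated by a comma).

Delete 6: the remaining components have sizes 2, 2, 1, 1, 1, 1, 1, 1, 1, 1, 1. Max 2 ≤ 7, so 6 is a centroid.
No neighbour of 6 does as well, so 6 is the unique centroid.

6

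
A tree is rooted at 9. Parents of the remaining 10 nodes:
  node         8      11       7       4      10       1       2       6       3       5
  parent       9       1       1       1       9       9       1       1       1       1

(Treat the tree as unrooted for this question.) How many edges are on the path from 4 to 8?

3

4 - 1 - 9 - 8: 3 edges.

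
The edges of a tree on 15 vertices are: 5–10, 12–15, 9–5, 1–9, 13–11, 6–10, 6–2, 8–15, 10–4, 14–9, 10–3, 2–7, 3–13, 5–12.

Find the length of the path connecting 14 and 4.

4

The path is 14 – 9 – 5 – 10 – 4, which has 4 edges.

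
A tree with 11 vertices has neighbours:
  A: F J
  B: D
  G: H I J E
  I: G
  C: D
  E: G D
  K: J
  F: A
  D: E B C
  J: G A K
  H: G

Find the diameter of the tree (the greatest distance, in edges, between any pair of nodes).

BFS from B reaches F last, at distance 6; BFS from F confirms no node is farther.
Path: B – D – E – G – J – A – F.

6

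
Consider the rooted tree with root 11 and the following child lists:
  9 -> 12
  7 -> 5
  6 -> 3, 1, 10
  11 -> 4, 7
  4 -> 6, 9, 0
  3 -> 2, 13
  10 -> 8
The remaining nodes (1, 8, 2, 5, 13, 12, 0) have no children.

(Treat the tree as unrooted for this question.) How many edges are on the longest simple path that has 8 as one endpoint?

6

A farthest node from 8 is 5.
The path 8-10-6-4-11-7-5 has 6 edges.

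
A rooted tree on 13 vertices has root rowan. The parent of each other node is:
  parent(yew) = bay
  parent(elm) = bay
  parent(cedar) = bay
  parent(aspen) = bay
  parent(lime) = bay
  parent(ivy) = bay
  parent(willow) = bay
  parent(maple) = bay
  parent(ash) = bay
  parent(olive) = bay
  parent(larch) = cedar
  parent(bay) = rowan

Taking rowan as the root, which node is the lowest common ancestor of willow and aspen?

Path willow→root: willow bay rowan; path aspen→root: aspen bay rowan.
First common node: bay.

bay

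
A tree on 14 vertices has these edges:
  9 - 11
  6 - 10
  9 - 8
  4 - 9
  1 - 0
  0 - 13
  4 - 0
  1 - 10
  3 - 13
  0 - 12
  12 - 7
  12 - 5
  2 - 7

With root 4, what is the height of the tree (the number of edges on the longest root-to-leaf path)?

The longest root-to-leaf path is 4 – 0 – 1 – 10 – 6 (4 edges).

4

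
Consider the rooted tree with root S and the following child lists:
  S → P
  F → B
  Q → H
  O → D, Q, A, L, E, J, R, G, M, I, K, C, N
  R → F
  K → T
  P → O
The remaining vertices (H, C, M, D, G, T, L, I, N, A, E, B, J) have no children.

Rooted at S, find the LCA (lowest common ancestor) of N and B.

O

Path N→root: N O P S; path B→root: B F R O P S.
First common node: O.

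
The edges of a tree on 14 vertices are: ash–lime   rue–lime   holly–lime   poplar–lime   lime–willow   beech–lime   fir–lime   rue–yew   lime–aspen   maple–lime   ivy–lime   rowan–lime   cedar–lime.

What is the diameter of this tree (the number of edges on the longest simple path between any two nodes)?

3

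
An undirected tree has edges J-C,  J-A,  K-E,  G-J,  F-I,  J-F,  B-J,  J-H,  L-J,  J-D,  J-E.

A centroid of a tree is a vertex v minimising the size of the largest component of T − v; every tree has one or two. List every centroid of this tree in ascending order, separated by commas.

Delete J: the remaining components have sizes 2, 2, 1, 1, 1, 1, 1, 1, 1. Max 2 ≤ 6, so J is a centroid.
Every other node leaves some component of size > 6, so the centroid is unique.

J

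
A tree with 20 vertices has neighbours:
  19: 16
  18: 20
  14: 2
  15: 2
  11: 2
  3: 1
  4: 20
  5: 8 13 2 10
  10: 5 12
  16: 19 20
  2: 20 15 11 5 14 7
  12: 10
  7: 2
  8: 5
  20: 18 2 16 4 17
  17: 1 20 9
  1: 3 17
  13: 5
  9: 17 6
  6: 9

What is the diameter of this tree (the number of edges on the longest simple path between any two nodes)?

7

BFS from 6 reaches 12 last, at distance 7; BFS from 12 confirms no node is farther.
Path: 6-9-17-20-2-5-10-12.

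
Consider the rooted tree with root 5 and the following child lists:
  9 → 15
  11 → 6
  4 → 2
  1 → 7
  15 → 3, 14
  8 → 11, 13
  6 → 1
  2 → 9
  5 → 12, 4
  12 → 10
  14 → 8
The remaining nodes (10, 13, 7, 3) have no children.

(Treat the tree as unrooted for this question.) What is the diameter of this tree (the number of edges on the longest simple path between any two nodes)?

12

BFS from 10 reaches 7 last, at distance 12; BFS from 7 confirms no node is farther.
Path: 10 – 12 – 5 – 4 – 2 – 9 – 15 – 14 – 8 – 11 – 6 – 1 – 7.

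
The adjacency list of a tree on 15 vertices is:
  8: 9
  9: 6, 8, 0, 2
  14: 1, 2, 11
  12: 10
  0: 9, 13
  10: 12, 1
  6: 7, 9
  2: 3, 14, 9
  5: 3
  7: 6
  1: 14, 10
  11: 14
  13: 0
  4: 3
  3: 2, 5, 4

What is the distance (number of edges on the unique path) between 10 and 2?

3

The path is 10 – 1 – 14 – 2, which has 3 edges.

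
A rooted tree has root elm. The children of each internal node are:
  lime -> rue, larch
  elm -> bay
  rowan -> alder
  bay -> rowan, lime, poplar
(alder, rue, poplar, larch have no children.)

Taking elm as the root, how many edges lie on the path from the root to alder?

Climbing from alder to the root: alder – rowan – bay – elm. That's 3 steps.

3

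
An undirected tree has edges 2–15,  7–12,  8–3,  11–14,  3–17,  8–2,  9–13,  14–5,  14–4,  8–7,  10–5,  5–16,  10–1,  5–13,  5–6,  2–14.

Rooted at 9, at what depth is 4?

Climbing from 4 to the root: 4 → 14 → 5 → 13 → 9. That's 4 steps.

4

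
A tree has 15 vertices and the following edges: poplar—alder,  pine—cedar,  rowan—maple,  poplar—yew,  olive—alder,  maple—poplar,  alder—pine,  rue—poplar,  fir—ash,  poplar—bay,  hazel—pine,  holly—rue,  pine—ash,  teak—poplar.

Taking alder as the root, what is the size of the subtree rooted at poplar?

The subtree rooted at poplar contains: poplar, maple, bay, rue, yew, teak, rowan, holly — 8 nodes.

8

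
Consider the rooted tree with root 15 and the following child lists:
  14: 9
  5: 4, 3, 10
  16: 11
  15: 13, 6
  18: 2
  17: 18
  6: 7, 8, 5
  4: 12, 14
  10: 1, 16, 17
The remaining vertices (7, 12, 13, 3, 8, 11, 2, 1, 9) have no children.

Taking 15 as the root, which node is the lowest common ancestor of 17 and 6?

6

Ancestors of 17 (toward the root): 17, 10, 5, 6, 15.
Ancestors of 6: 6, 15.
The deepest node appearing in both lists is 6.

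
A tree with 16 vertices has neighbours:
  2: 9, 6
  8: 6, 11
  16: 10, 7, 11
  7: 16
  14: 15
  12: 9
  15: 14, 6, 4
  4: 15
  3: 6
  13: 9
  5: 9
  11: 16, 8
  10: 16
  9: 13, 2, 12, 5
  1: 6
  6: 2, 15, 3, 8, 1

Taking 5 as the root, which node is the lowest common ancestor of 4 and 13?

Ancestors of 4 (toward the root): 4, 15, 6, 2, 9, 5.
Ancestors of 13: 13, 9, 5.
The deepest node appearing in both lists is 9.

9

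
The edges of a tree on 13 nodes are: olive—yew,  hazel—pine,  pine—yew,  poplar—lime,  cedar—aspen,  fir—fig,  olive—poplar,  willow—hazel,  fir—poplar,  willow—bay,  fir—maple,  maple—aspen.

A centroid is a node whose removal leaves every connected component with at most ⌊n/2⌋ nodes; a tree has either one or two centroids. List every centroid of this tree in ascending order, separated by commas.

poplar

If poplar is removed the pieces have sizes 6, 5, 1, all ≤ ⌊13/2⌋ = 6.
No neighbour of poplar does as well, so poplar is the unique centroid.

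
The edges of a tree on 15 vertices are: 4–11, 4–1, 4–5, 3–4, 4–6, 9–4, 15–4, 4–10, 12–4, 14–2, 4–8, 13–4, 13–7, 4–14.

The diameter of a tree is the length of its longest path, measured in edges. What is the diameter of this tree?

4

BFS from 7 reaches 2 last, at distance 4; BFS from 2 confirms no node is farther.
Path: 7–13–4–14–2.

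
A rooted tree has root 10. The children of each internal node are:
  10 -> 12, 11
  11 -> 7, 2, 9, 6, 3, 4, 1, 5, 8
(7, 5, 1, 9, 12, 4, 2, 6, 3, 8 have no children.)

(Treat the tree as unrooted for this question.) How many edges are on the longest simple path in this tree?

3

Starting from 12, a farthest node is 7 at distance 3.
One longest path: 12–10–11–7.
So the diameter is 3.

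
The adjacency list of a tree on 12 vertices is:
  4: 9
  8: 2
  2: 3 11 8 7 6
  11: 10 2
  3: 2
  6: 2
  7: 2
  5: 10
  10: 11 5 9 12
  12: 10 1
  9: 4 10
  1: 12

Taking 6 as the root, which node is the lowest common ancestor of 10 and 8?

2

Ancestors of 10 (toward the root): 10, 11, 2, 6.
Ancestors of 8: 8, 2, 6.
The deepest node appearing in both lists is 2.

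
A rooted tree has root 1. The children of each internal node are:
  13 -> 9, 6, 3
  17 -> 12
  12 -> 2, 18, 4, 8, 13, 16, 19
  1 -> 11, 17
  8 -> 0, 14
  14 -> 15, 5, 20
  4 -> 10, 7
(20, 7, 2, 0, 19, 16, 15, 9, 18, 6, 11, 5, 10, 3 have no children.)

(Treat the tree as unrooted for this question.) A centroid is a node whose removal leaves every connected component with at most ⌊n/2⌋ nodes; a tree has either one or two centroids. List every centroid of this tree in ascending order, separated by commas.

If 12 is removed the pieces have sizes 6, 4, 3, 3, 1, 1, 1, 1, all ≤ ⌊21/2⌋ = 10.
No neighbour of 12 does as well, so 12 is the unique centroid.

12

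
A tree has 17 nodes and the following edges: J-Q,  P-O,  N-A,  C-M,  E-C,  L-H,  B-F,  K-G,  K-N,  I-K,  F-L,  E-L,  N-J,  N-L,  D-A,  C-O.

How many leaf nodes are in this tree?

8

Exactly 8 nodes have a single neighbour: B, D, G, H, I, M, P, Q.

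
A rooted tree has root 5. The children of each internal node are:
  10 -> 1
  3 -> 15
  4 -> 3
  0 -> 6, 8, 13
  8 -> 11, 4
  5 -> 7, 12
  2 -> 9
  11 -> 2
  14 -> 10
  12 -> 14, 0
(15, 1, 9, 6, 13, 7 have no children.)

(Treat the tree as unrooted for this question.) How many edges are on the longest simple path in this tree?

8

BFS from 9 reaches 1 last, at distance 8; BFS from 1 confirms no node is farther.
Path: 9-2-11-8-0-12-14-10-1.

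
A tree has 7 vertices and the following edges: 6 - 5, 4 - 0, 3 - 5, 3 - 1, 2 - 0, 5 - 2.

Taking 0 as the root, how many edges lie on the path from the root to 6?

3

Climbing from 6 to the root: 6 → 5 → 2 → 0. That's 3 steps.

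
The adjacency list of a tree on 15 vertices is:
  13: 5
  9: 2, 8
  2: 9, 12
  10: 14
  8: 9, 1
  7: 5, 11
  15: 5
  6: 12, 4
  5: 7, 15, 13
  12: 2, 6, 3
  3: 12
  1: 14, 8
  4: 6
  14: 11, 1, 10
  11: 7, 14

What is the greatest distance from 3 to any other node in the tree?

A farthest node from 3 is 13 (15 also at distance 10).
The path 3 – 12 – 2 – 9 – 8 – 1 – 14 – 11 – 7 – 5 – 13 has 10 edges.

10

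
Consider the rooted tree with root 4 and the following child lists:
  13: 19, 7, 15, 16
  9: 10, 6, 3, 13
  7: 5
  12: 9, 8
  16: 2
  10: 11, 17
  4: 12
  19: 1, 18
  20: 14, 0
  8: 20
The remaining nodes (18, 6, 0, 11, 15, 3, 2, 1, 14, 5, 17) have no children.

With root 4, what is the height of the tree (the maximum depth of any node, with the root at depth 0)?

5

The longest root-to-leaf path is 4 → 12 → 9 → 13 → 16 → 2 (5 edges).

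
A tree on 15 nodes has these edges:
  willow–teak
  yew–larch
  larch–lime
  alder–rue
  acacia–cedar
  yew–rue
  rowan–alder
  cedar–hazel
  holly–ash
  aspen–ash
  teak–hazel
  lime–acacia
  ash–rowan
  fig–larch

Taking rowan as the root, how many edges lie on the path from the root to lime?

Climbing from lime to the root: lime–larch–yew–rue–alder–rowan. That's 5 steps.

5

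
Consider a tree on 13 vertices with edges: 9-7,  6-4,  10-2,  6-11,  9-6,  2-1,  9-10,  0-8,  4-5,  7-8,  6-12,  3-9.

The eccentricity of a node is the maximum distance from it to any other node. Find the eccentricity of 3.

The node farthest from 3 is 5 (1, 0 also at distance 4), via 3–9–6–4–5 — 4 edges.

4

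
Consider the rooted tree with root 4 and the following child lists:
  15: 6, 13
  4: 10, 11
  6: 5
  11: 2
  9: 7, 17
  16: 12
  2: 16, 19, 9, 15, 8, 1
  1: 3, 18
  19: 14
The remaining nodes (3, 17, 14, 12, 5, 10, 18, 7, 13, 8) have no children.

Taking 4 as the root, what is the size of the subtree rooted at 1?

3

1's subtree: {1, 18, 3}, size 3.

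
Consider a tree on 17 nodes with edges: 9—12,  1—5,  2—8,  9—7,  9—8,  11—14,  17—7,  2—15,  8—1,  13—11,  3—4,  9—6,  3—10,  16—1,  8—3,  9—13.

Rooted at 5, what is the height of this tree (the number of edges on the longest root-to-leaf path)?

A deepest node is 14, reached by 5-1-8-9-13-11-14.
That path has 6 edges, so the height is 6.

6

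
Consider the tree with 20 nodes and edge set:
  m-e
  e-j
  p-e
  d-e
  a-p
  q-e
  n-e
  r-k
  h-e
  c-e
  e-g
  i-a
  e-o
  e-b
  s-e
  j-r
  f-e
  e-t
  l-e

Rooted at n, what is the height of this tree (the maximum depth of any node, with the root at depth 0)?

4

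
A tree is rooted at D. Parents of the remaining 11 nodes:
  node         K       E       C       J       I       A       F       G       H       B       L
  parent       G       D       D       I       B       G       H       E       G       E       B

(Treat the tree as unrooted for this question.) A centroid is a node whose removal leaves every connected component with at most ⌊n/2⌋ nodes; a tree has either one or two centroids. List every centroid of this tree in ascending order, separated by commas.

If E is removed the pieces have sizes 5, 4, 2, all ≤ ⌊12/2⌋ = 6.
No neighbour of E does as well, so E is the unique centroid.

E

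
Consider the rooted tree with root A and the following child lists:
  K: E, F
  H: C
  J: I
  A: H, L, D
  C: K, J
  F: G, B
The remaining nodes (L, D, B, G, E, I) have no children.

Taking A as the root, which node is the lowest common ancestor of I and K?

C

Ancestors of I (toward the root): I, J, C, H, A.
Ancestors of K: K, C, H, A.
The deepest node appearing in both lists is C.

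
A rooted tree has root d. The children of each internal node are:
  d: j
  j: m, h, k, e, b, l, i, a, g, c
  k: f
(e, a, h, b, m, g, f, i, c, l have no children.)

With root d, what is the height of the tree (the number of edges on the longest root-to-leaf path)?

The longest root-to-leaf path is d–j–k–f (3 edges).

3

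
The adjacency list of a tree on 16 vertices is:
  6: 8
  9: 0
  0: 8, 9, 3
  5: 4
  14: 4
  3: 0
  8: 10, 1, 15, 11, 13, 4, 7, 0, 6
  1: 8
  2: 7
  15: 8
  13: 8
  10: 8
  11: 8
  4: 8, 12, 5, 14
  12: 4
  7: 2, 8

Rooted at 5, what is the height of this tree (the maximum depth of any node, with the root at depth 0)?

2 sits deepest: 5 – 4 – 8 – 7 – 2 — 4 edges from the root.

4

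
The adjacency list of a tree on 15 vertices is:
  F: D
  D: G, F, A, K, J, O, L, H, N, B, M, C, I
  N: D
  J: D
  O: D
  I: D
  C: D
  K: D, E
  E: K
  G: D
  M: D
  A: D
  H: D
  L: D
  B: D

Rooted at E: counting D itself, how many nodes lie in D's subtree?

13

Descendants of D (including itself): D, L, N, A, I, C, G, B, J, M, F, H, O. That's 13.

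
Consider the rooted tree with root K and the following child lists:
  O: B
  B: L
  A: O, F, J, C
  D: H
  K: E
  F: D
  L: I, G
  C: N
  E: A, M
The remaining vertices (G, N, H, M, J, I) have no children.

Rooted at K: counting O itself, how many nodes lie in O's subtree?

The subtree rooted at O contains: O, B, L, G, I — 5 nodes.

5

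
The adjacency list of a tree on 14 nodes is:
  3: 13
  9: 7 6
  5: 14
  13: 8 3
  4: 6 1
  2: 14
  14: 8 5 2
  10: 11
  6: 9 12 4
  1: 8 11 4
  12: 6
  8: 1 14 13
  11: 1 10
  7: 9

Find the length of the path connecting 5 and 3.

5 – 14 – 8 – 13 – 3: 4 edges.

4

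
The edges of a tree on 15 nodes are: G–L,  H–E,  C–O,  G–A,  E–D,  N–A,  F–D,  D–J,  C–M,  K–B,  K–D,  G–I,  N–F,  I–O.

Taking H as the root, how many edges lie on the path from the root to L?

7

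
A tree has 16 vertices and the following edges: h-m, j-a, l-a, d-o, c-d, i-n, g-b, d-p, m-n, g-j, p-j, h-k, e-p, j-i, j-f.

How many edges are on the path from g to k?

6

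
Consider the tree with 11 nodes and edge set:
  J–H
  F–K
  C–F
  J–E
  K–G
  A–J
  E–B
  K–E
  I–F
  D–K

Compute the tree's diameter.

5

Starting from I, a farthest node is A at distance 5.
One longest path: I - F - K - E - J - A.
So the diameter is 5.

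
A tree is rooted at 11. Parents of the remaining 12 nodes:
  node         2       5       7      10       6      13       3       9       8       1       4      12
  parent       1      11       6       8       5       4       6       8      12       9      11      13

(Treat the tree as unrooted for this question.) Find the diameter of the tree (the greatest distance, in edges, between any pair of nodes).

10

Starting from 7, a farthest node is 2 at distance 10.
One longest path: 7 – 6 – 5 – 11 – 4 – 13 – 12 – 8 – 9 – 1 – 2.
So the diameter is 10.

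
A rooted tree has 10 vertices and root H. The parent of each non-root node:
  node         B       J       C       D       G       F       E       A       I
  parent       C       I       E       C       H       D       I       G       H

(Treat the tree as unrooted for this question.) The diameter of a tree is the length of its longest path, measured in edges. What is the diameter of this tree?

7

BFS from A reaches F last, at distance 7; BFS from F confirms no node is farther.
Path: A - G - H - I - E - C - D - F.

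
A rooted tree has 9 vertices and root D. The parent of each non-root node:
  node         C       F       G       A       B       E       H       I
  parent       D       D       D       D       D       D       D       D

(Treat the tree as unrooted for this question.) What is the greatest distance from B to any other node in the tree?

2

Distances from B peak at 2, attained at G (I, E, F, A, H, C also at distance 2).
B – D – G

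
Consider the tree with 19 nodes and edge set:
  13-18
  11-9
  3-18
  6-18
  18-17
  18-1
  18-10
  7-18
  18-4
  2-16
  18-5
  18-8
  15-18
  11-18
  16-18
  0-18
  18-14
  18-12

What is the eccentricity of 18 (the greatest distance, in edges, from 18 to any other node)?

2

A farthest node from 18 is 9 (2 also at distance 2).
The path 18–11–9 has 2 edges.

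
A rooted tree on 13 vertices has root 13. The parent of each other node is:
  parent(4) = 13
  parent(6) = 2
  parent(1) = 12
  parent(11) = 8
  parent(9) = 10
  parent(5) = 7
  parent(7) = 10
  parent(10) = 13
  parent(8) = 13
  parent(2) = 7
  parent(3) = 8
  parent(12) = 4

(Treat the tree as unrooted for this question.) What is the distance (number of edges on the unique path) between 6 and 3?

6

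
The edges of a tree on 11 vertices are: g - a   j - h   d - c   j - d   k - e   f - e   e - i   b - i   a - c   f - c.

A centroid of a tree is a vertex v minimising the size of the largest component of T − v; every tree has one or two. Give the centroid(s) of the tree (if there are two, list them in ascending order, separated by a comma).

c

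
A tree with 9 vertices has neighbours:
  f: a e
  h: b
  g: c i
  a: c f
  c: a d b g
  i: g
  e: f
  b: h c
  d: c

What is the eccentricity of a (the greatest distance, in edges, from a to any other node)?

3

A farthest node from a is i (h also at distance 3).
The path a – c – g – i has 3 edges.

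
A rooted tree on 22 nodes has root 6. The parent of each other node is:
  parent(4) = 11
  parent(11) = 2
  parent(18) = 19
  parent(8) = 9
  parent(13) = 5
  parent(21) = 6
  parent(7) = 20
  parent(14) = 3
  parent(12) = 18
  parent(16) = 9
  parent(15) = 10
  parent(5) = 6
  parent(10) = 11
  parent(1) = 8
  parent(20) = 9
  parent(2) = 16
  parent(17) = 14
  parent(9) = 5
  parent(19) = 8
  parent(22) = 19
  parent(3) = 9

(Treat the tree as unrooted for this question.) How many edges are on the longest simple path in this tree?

A longest path is 12-18-19-8-9-16-2-11-10-15, with 9 edges.

9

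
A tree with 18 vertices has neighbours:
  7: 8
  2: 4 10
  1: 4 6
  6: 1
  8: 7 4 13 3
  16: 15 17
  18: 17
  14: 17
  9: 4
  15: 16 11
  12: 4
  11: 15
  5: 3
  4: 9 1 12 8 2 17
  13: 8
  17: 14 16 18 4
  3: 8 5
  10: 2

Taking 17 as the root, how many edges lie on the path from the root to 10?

Path from 17 to 10: 17 → 4 → 2 → 10, which has 3 edges.

3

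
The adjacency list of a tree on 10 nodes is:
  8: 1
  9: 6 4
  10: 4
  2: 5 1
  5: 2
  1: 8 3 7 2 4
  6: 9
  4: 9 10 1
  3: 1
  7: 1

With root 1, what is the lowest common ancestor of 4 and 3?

1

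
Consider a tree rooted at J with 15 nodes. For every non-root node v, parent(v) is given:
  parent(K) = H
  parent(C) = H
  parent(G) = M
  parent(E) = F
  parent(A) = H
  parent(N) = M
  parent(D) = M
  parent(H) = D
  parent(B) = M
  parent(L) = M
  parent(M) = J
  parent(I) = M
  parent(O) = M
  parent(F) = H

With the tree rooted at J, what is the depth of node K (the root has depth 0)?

Path from J to K: J → M → D → H → K, which has 4 edges.

4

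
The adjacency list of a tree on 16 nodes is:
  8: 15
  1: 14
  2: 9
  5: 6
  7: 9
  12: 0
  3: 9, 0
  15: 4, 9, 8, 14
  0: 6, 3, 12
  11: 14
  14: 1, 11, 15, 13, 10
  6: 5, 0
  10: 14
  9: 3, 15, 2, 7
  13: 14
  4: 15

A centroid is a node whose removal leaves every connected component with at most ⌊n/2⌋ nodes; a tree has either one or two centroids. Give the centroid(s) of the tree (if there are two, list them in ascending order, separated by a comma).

Removing 9 splits the tree into components of sizes 8, 5, 1, 1; the largest is 8 ≤ ⌊16/2⌋ = 8.
15 is adjacent to 9 and is also a centroid (the largest component after removing it is likewise 8).

9, 15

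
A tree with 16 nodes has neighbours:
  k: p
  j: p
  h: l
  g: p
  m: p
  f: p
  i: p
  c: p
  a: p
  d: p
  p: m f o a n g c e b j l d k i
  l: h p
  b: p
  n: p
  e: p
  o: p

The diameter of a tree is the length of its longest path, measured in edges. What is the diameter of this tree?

A longest path is h-l-p-d, with 3 edges.

3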